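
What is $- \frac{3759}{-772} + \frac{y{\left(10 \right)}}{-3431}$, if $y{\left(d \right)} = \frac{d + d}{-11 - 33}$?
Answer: $\frac{141872279}{29136052} \approx 4.8693$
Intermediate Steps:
$y{\left(d \right)} = - \frac{d}{22}$ ($y{\left(d \right)} = \frac{2 d}{-44} = 2 d \left(- \frac{1}{44}\right) = - \frac{d}{22}$)
$- \frac{3759}{-772} + \frac{y{\left(10 \right)}}{-3431} = - \frac{3759}{-772} + \frac{\left(- \frac{1}{22}\right) 10}{-3431} = \left(-3759\right) \left(- \frac{1}{772}\right) - - \frac{5}{37741} = \frac{3759}{772} + \frac{5}{37741} = \frac{141872279}{29136052}$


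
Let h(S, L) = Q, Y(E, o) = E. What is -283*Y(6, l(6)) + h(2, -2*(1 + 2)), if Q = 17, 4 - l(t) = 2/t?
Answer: -1681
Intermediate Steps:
l(t) = 4 - 2/t
h(S, L) = 17
-283*Y(6, l(6)) + h(2, -2*(1 + 2)) = -283*6 + 17 = -1698 + 17 = -1681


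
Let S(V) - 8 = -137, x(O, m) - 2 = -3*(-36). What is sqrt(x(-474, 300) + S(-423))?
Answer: I*sqrt(19) ≈ 4.3589*I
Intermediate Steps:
x(O, m) = 110 (x(O, m) = 2 - 3*(-36) = 2 + 108 = 110)
S(V) = -129 (S(V) = 8 - 137 = -129)
sqrt(x(-474, 300) + S(-423)) = sqrt(110 - 129) = sqrt(-19) = I*sqrt(19)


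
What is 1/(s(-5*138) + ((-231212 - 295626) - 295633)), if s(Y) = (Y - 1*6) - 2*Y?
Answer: -1/821787 ≈ -1.2169e-6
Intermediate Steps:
s(Y) = -6 - Y (s(Y) = (Y - 6) - 2*Y = (-6 + Y) - 2*Y = -6 - Y)
1/(s(-5*138) + ((-231212 - 295626) - 295633)) = 1/((-6 - (-5)*138) + ((-231212 - 295626) - 295633)) = 1/((-6 - 1*(-690)) + (-526838 - 295633)) = 1/((-6 + 690) - 822471) = 1/(684 - 822471) = 1/(-821787) = -1/821787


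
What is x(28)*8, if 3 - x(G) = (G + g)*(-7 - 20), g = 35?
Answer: 13632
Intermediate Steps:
x(G) = 948 + 27*G (x(G) = 3 - (G + 35)*(-7 - 20) = 3 - (35 + G)*(-27) = 3 - (-945 - 27*G) = 3 + (945 + 27*G) = 948 + 27*G)
x(28)*8 = (948 + 27*28)*8 = (948 + 756)*8 = 1704*8 = 13632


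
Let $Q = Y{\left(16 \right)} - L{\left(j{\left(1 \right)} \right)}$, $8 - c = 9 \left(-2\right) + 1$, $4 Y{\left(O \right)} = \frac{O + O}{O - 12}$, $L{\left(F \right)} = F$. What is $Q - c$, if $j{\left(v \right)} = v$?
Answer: $-24$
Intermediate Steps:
$Y{\left(O \right)} = \frac{O}{2 \left(-12 + O\right)}$ ($Y{\left(O \right)} = \frac{\left(O + O\right) \frac{1}{O - 12}}{4} = \frac{2 O \frac{1}{-12 + O}}{4} = \frac{O}{2 \left(-12 + O\right)}$)
$c = 25$ ($c = 8 - \left(9 \left(-2\right) + 1\right) = 8 - \left(-18 + 1\right) = 8 - -17 = 8 + 17 = 25$)
$Q = 1$ ($Q = \frac{1}{2} \cdot 16 \frac{1}{-12 + 16} - 1 = \frac{1}{2} \cdot 16 \cdot \frac{1}{4} - 1 = 2 - 1 = 1$)
$Q - c = 1 - 25 = -24$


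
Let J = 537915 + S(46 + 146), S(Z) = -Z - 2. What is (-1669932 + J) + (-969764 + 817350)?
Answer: -1284625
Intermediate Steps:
S(Z) = -2 - Z
J = 537721 (J = 537915 + (-2 - (46 + 146)) = 537915 + (-2 - 1*192) = 537915 + (-2 - 192) = 537915 - 194 = 537721)
(-1669932 + J) + (-969764 + 817350) = (-1669932 + 537721) + (-969764 + 817350) = -1132211 - 152414 = -1284625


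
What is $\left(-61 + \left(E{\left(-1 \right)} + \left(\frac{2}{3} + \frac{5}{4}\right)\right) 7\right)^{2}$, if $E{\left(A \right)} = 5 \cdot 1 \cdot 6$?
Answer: $\frac{3798601}{144} \approx 26379.0$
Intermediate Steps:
$E{\left(A \right)} = 30$ ($E{\left(A \right)} = 5 \cdot 6 = 30$)
$\left(-61 + \left(E{\left(-1 \right)} + \left(\frac{2}{3} + \frac{5}{4}\right)\right) 7\right)^{2} = \left(-61 + \left(30 + \left(\frac{2}{3} + \frac{5}{4}\right)\right) 7\right)^{2} = \left(-61 + \left(30 + \frac{23}{12}\right) 7\right)^{2} = \left(-61 + \frac{383}{12} \cdot 7\right)^{2} = \left(-61 + \frac{2681}{12}\right)^{2} = \left(\frac{1949}{12}\right)^{2} = \frac{3798601}{144}$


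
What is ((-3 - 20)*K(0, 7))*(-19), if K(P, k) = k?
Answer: 3059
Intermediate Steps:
((-3 - 20)*K(0, 7))*(-19) = ((-3 - 20)*7)*(-19) = -23*7*(-19) = -161*(-19) = 3059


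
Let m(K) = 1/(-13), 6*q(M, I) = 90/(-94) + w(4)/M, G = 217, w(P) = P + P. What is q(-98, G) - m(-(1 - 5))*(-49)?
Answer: -708191/179634 ≈ -3.9424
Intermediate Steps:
w(P) = 2*P
q(M, I) = -15/94 + 4/(3*M) (q(M, I) = (90/(-94) + (2*4)/M)/6 = (90*(-1/94) + 8/M)/6 = (-45/47 + 8/M)/6 = -15/94 + 4/(3*M))
m(K) = -1/13
q(-98, G) - m(-(1 - 5))*(-49) = (1/282)*(376 - 45*(-98))/(-98) - (-1)*(-49)/13 = (1/282)*(-1/98)*(376 + 4410) - 1*49/13 = (1/282)*(-1/98)*4786 - 49/13 = -2393/13818 - 49/13 = -708191/179634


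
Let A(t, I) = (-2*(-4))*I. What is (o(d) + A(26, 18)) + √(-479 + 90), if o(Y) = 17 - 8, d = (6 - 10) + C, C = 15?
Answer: 153 + I*√389 ≈ 153.0 + 19.723*I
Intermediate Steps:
A(t, I) = 8*I
d = 11 (d = (6 - 10) + 15 = -4 + 15 = 11)
o(Y) = 9
(o(d) + A(26, 18)) + √(-479 + 90) = (9 + 8*18) + √(-479 + 90) = (9 + 144) + √(-389) = 153 + I*√389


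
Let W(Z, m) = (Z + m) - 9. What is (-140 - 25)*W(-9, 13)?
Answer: 825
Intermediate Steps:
W(Z, m) = -9 + Z + m
(-140 - 25)*W(-9, 13) = (-140 - 25)*(-9 - 9 + 13) = -165*(-5) = 825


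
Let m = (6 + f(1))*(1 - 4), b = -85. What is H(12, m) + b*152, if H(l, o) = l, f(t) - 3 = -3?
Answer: -12908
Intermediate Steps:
f(t) = 0 (f(t) = 3 - 3 = 0)
m = -18 (m = (6 + 0)*(1 - 4) = 6*(-3) = -18)
H(12, m) + b*152 = 12 - 85*152 = 12 - 12920 = -12908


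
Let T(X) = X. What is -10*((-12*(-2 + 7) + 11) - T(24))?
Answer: 730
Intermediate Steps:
-10*((-12*(-2 + 7) + 11) - T(24)) = -10*((-12*(-2 + 7) + 11) - 1*24) = -10*((-12*5 + 11) - 24) = -10*((-60 + 11) - 24) = -10*(-49 - 24) = -10*(-73) = 730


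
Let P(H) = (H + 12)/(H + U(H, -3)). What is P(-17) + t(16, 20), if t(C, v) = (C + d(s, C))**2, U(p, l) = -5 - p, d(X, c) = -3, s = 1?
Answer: 170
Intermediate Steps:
t(C, v) = (-3 + C)**2 (t(C, v) = (C - 3)**2 = (-3 + C)**2)
P(H) = -12/5 - H/5 (P(H) = (H + 12)/(H + (-5 - H)) = (12 + H)/(-5) = (12 + H)*(-1/5) = -12/5 - H/5)
P(-17) + t(16, 20) = (-12/5 - 1/5*(-17)) + (-3 + 16)**2 = (-12/5 + 17/5) + 13**2 = 1 + 169 = 170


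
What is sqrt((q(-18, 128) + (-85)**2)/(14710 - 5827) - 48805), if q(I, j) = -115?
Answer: I*sqrt(47543538315)/987 ≈ 220.92*I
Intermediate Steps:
sqrt((q(-18, 128) + (-85)**2)/(14710 - 5827) - 48805) = sqrt((-115 + (-85)**2)/(14710 - 5827) - 48805) = sqrt((-115 + 7225)/8883 - 48805) = sqrt(7110*(1/8883) - 48805) = sqrt(790/987 - 48805) = sqrt(-48169745/987) = I*sqrt(47543538315)/987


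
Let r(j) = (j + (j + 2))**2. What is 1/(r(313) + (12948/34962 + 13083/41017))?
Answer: 239006059/94260330321983 ≈ 2.5356e-6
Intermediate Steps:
r(j) = (2 + 2*j)**2 (r(j) = (j + (2 + j))**2 = (2 + 2*j)**2)
1/(r(313) + (12948/34962 + 13083/41017)) = 1/(4*(1 + 313)**2 + (12948/34962 + 13083/41017)) = 1/(4*314**2 + (12948*(1/34962) + 13083*(1/41017))) = 1/(4*98596 + (2158/5827 + 13083/41017)) = 1/(394384 + 164749327/239006059) = 1/(94260330321983/239006059) = 239006059/94260330321983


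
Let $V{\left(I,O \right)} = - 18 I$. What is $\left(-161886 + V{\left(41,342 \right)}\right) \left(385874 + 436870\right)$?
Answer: $-133797920256$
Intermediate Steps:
$\left(-161886 + V{\left(41,342 \right)}\right) \left(385874 + 436870\right) = \left(-161886 - 738\right) \left(385874 + 436870\right) = \left(-161886 - 738\right) 822744 = \left(-162624\right) 822744 = -133797920256$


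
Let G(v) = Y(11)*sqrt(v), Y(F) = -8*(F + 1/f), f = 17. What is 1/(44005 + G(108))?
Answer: 12717445/559386869497 + 153408*sqrt(3)/559386869497 ≈ 2.3210e-5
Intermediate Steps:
Y(F) = -8/17 - 8*F (Y(F) = -8*(F + 1/17) = -8*(1/17 + F) = -8/17 - 8*F)
G(v) = -1504*sqrt(v)/17 (G(v) = (-8/17 - 8*11)*sqrt(v) = (-8/17 - 88)*sqrt(v) = -1504*sqrt(v)/17)
1/(44005 + G(108)) = 1/(44005 - 9024*sqrt(3)/17)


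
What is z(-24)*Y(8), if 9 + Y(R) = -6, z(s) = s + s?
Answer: 720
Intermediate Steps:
z(s) = 2*s
Y(R) = -15 (Y(R) = -9 - 6 = -15)
z(-24)*Y(8) = (2*(-24))*(-15) = -48*(-15) = 720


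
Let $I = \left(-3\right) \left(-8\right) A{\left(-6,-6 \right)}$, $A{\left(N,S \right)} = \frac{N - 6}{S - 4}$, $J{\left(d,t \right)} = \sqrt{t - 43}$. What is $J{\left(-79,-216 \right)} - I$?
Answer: $- \frac{144}{5} + i \sqrt{259} \approx -28.8 + 16.093 i$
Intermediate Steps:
$J{\left(d,t \right)} = \sqrt{-43 + t}$
$A{\left(N,S \right)} = \frac{-6 + N}{-4 + S}$
$I = \frac{144}{5}$ ($I = \left(-3\right) \left(-8\right) \frac{-6 - 6}{-4 - 6} = 24 \frac{1}{-10} \left(-12\right) = 24 \left(\left(- \frac{1}{10}\right) \left(-12\right)\right) = 24 \cdot \frac{6}{5} = \frac{144}{5} \approx 28.8$)
$J{\left(-79,-216 \right)} - I = \sqrt{-43 - 216} - \frac{144}{5} = \sqrt{-259} - \frac{144}{5} = i \sqrt{259} - \frac{144}{5} = - \frac{144}{5} + i \sqrt{259}$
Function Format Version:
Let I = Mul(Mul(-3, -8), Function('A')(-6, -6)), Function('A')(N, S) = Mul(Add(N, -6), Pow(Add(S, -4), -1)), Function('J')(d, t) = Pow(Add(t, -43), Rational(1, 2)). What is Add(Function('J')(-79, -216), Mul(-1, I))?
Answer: Add(Rational(-144, 5), Mul(I, Pow(259, Rational(1, 2)))) ≈ Add(-28.800, Mul(16.093, I))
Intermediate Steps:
Function('J')(d, t) = Pow(Add(-43, t), Rational(1, 2))
Function('A')(N, S) = Mul(Pow(Add(-4, S), -1), Add(-6, N)) (Function('A')(N, S) = Mul(Add(-6, N), Pow(Add(-4, S), -1)) = Mul(Pow(Add(-4, S), -1), Add(-6, N)))
I = Rational(144, 5) (I = Mul(Mul(-3, -8), Mul(Pow(Add(-4, -6), -1), Add(-6, -6))) = Mul(24, Mul(Pow(-10, -1), -12)) = Mul(24, Mul(Rational(-1, 10), -12)) = Mul(24, Rational(6, 5)) = Rational(144, 5) ≈ 28.800)
Add(Function('J')(-79, -216), Mul(-1, I)) = Add(Pow(Add(-43, -216), Rational(1, 2)), Mul(-1, Rational(144, 5))) = Add(Pow(-259, Rational(1, 2)), Rational(-144, 5)) = Add(Mul(I, Pow(259, Rational(1, 2))), Rational(-144, 5)) = Add(Rational(-144, 5), Mul(I, Pow(259, Rational(1, 2))))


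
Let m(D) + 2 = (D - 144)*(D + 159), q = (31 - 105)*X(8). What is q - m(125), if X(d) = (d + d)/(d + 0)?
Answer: 5250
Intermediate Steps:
X(d) = 2 (X(d) = (2*d)/d = 2)
q = -148 (q = (31 - 105)*2 = -74*2 = -148)
m(D) = -2 + (-144 + D)*(159 + D) (m(D) = -2 + (D - 144)*(D + 159) = -2 + (-144 + D)*(159 + D))
q - m(125) = -148 - (-22898 + 125² + 15*125) = -148 - (-22898 + 15625 + 1875) = -148 - 1*(-5398) = -148 + 5398 = 5250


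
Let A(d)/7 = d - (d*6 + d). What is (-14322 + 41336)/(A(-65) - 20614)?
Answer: -13507/8942 ≈ -1.5105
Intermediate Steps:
A(d) = -42*d (A(d) = 7*(d - (d*6 + d)) = 7*(d - (6*d + d)) = 7*(d - 7*d) = 7*(-6*d) = -42*d)
(-14322 + 41336)/(A(-65) - 20614) = (-14322 + 41336)/(-42*(-65) - 20614) = 27014/(2730 - 20614) = 27014/(-17884) = 27014*(-1/17884) = -13507/8942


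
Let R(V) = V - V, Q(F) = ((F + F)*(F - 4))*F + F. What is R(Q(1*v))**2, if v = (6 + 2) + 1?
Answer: 0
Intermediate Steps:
v = 9 (v = 8 + 1 = 9)
Q(F) = F + 2*F**2*(-4 + F) (Q(F) = ((2*F)*(-4 + F))*F + F = (2*F*(-4 + F))*F + F = 2*F**2*(-4 + F) + F = F + 2*F**2*(-4 + F))
R(V) = 0
R(Q(1*v))**2 = 0**2 = 0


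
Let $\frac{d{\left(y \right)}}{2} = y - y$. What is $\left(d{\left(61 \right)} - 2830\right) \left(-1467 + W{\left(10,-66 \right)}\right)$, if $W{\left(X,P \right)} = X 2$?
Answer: $4095010$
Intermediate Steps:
$d{\left(y \right)} = 0$ ($d{\left(y \right)} = 2 \left(y - y\right) = 2 \cdot 0 = 0$)
$W{\left(X,P \right)} = 2 X$
$\left(d{\left(61 \right)} - 2830\right) \left(-1467 + W{\left(10,-66 \right)}\right) = \left(0 - 2830\right) \left(-1467 + 2 \cdot 10\right) = - 2830 \left(-1467 + 20\right) = \left(-2830\right) \left(-1447\right) = 4095010$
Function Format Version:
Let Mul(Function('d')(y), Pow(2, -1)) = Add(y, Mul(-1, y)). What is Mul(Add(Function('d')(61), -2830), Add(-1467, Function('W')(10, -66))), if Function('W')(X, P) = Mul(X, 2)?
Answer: 4095010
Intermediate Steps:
Function('d')(y) = 0 (Function('d')(y) = Mul(2, Add(y, Mul(-1, y))) = Mul(2, 0) = 0)
Function('W')(X, P) = Mul(2, X)
Mul(Add(Function('d')(61), -2830), Add(-1467, Function('W')(10, -66))) = Mul(Add(0, -2830), Add(-1467, Mul(2, 10))) = Mul(-2830, Add(-1467, 20)) = Mul(-2830, -1447) = 4095010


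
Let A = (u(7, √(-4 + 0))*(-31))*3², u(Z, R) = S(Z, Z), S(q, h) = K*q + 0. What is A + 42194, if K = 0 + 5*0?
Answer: 42194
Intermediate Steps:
K = 0 (K = 0 + 0 = 0)
S(q, h) = 0 (S(q, h) = 0*q + 0 = 0 + 0 = 0)
u(Z, R) = 0
A = 0 (A = (0*(-31))*3² = 0*9 = 0)
A + 42194 = 0 + 42194 = 42194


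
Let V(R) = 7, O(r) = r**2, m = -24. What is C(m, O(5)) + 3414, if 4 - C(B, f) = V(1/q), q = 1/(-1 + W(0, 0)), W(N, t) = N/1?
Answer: 3411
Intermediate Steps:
W(N, t) = N (W(N, t) = N*1 = N)
q = -1 (q = 1/(-1 + 0) = 1/(-1) = -1)
C(B, f) = -3 (C(B, f) = 4 - 1*7 = 4 - 7 = -3)
C(m, O(5)) + 3414 = -3 + 3414 = 3411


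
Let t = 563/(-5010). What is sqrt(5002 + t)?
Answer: sqrt(125547879570)/5010 ≈ 70.724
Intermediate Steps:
t = -563/5010 (t = 563*(-1/5010) = -563/5010 ≈ -0.11238)
sqrt(5002 + t) = sqrt(5002 - 563/5010) = sqrt(25059457/5010) = sqrt(125547879570)/5010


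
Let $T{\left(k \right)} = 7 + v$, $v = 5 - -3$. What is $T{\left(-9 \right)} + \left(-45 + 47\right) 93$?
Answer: $201$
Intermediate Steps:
$v = 8$ ($v = 5 + 3 = 8$)
$T{\left(k \right)} = 15$ ($T{\left(k \right)} = 7 + 8 = 15$)
$T{\left(-9 \right)} + \left(-45 + 47\right) 93 = 15 + \left(-45 + 47\right) 93 = 15 + 2 \cdot 93 = 15 + 186 = 201$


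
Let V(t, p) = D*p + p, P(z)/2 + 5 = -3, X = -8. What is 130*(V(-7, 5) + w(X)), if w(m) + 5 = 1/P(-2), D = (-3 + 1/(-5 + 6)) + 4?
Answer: 10335/8 ≈ 1291.9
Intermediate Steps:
D = 2 (D = (-3 + 1/1) + 4 = (-3 + 1) + 4 = -2 + 4 = 2)
P(z) = -16 (P(z) = -10 + 2*(-3) = -10 - 6 = -16)
V(t, p) = 3*p (V(t, p) = 2*p + p = 3*p)
w(m) = -81/16 (w(m) = -5 + 1/(-16) = -5 - 1/16 = -81/16)
130*(V(-7, 5) + w(X)) = 130*(3*5 - 81/16) = 130*(15 - 81/16) = 130*(159/16) = 10335/8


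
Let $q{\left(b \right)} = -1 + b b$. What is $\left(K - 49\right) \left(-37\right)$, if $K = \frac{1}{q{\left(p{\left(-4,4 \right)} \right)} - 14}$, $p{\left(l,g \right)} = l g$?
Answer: $\frac{436896}{241} \approx 1812.8$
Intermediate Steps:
$p{\left(l,g \right)} = g l$
$q{\left(b \right)} = -1 + b^{2}$
$K = \frac{1}{241}$ ($K = \frac{1}{\left(-1 + \left(4 \left(-4\right)\right)^{2}\right) - 14} = \frac{1}{\left(-1 + \left(-16\right)^{2}\right) - 14} = \frac{1}{\left(-1 + 256\right) - 14} = \frac{1}{255 - 14} = \frac{1}{241} \approx 0.0041494$)
$\left(K - 49\right) \left(-37\right) = \left(\frac{1}{241} - 49\right) \left(-37\right) = \left(- \frac{11808}{241}\right) \left(-37\right) = \frac{436896}{241}$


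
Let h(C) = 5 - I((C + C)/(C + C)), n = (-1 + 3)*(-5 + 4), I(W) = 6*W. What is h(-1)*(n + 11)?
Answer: -9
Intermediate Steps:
n = -2 (n = 2*(-1) = -2)
h(C) = -1 (h(C) = 5 - 6*(C + C)/(C + C) = 5 - 6*(2*C)/((2*C)) = 5 - 6*(2*C)*(1/(2*C)) = 5 - 6 = -1)
h(-1)*(n + 11) = -(-2 + 11) = -1*9 = -9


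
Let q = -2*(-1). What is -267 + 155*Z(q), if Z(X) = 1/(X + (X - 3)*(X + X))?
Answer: -689/2 ≈ -344.50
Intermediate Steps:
q = 2
Z(X) = 1/(X + 2*X*(-3 + X)) (Z(X) = 1/(X + (-3 + X)*(2*X)) = 1/(X + 2*X*(-3 + X)))
-267 + 155*Z(q) = -267 + 155*(1/(2*(-5 + 2*2))) = -267 + 155*(1/(2*(-5 + 4))) = -267 + 155*((1/2)/(-1)) = -267 + 155*((1/2)*(-1)) = -267 + 155*(-1/2) = -267 - 155/2 = -689/2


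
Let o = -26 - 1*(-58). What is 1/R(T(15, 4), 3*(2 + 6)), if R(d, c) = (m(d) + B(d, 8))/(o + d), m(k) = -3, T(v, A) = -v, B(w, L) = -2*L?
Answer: -17/19 ≈ -0.89474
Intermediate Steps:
o = 32 (o = -26 + 58 = 32)
R(d, c) = -19/(32 + d) (R(d, c) = (-3 - 2*8)/(32 + d) = (-3 - 16)/(32 + d) = -19/(32 + d))
1/R(T(15, 4), 3*(2 + 6)) = 1/(-19/(32 - 1*15)) = 1/(-19/(32 - 15)) = 1/(-19/17) = -17/19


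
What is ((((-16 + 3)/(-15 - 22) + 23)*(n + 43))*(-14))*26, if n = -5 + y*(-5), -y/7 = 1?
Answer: -22958208/37 ≈ -6.2049e+5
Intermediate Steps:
y = -7 (y = -7*1 = -7)
n = 30 (n = -5 - 7*(-5) = -5 + 35 = 30)
((((-16 + 3)/(-15 - 22) + 23)*(n + 43))*(-14))*26 = ((((-16 + 3)/(-15 - 22) + 23)*(30 + 43))*(-14))*26 = (((-13/(-37) + 23)*73)*(-14))*26 = (((-13*(-1/37) + 23)*73)*(-14))*26 = (((13/37 + 23)*73)*(-14))*26 = (((864/37)*73)*(-14))*26 = ((63072/37)*(-14))*26 = -883008/37*26 = -22958208/37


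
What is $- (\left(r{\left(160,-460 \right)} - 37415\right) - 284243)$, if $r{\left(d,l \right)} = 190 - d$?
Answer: $321628$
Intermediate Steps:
$- (\left(r{\left(160,-460 \right)} - 37415\right) - 284243) = - (\left(\left(190 - 160\right) - 37415\right) - 284243) = - (\left(30 - 37415\right) - 284243) = - (-37385 - 284243) = \left(-1\right) \left(-321628\right) = 321628$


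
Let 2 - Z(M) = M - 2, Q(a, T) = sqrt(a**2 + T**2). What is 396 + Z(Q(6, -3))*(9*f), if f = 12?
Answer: 828 - 324*sqrt(5) ≈ 103.51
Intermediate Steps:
Q(a, T) = sqrt(T**2 + a**2)
Z(M) = 4 - M (Z(M) = 2 - (M - 2) = 2 - (-2 + M) = 2 + (2 - M) = 4 - M)
396 + Z(Q(6, -3))*(9*f) = 396 + (4 - sqrt((-3)**2 + 6**2))*(9*12) = 396 + (4 - sqrt(9 + 36))*108 = 396 + (4 - sqrt(45))*108 = 396 + (4 - 3*sqrt(5))*108 = 396 + (432 - 324*sqrt(5)) = 828 - 324*sqrt(5)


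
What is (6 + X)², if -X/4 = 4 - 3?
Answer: 4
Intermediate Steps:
X = -4 (X = -4*(4 - 3) = -4*1 = -4)
(6 + X)² = (6 - 4)² = 2² = 4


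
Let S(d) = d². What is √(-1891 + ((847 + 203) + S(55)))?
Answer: 2*√546 ≈ 46.733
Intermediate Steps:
√(-1891 + ((847 + 203) + S(55))) = √(-1891 + ((847 + 203) + 55²)) = √(-1891 + (1050 + 3025)) = √(-1891 + 4075) = √2184 = 2*√546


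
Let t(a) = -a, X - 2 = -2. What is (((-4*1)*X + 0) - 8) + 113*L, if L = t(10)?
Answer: -1138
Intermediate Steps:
X = 0 (X = 2 - 2 = 0)
L = -10 (L = -1*10 = -10)
(((-4*1)*X + 0) - 8) + 113*L = ((-4*1*0 + 0) - 8) + 113*(-10) = ((-4*0 + 0) - 8) - 1130 = ((0 + 0) - 8) - 1130 = (0 - 8) - 1130 = -8 - 1130 = -1138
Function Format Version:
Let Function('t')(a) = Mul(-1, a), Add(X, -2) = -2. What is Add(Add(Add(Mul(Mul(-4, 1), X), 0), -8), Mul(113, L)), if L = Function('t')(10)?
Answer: -1138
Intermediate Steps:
X = 0 (X = Add(2, -2) = 0)
L = -10 (L = Mul(-1, 10) = -10)
Add(Add(Add(Mul(Mul(-4, 1), X), 0), -8), Mul(113, L)) = Add(Add(Add(Mul(Mul(-4, 1), 0), 0), -8), Mul(113, -10)) = Add(Add(Add(Mul(-4, 0), 0), -8), -1130) = Add(Add(Add(0, 0), -8), -1130) = Add(Add(0, -8), -1130) = Add(-8, -1130) = -1138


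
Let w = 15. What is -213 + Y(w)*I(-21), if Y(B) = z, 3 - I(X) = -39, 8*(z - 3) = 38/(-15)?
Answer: -1003/10 ≈ -100.30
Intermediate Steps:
z = 161/60 (z = 3 + (38/(-15))/8 = 3 + (38*(-1/15))/8 = 3 + (⅛)*(-38/15) = 3 - 19/60 = 161/60 ≈ 2.6833)
I(X) = 42 (I(X) = 3 - 1*(-39) = 3 + 39 = 42)
Y(B) = 161/60
-213 + Y(w)*I(-21) = -213 + (161/60)*42 = -213 + 1127/10 = -1003/10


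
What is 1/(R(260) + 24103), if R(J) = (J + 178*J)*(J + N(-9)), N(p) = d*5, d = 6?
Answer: 1/13520703 ≈ 7.3961e-8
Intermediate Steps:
N(p) = 30 (N(p) = 6*5 = 30)
R(J) = 179*J*(30 + J) (R(J) = (J + 178*J)*(J + 30) = (179*J)*(30 + J) = 179*J*(30 + J))
1/(R(260) + 24103) = 1/(179*260*(30 + 260) + 24103) = 1/(179*260*290 + 24103) = 1/(13496600 + 24103) = 1/13520703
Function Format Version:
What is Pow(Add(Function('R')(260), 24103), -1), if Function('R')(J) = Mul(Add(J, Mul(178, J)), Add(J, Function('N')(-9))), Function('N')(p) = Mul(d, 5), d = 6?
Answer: Rational(1, 13520703) ≈ 7.3961e-8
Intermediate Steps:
Function('N')(p) = 30 (Function('N')(p) = Mul(6, 5) = 30)
Function('R')(J) = Mul(179, J, Add(30, J)) (Function('R')(J) = Mul(Add(J, Mul(178, J)), Add(J, 30)) = Mul(Mul(179, J), Add(30, J)) = Mul(179, J, Add(30, J)))
Pow(Add(Function('R')(260), 24103), -1) = Pow(Add(Mul(179, 260, Add(30, 260)), 24103), -1) = Pow(Add(Mul(179, 260, 290), 24103), -1) = Pow(Add(13496600, 24103), -1) = Pow(13520703, -1) = Rational(1, 13520703)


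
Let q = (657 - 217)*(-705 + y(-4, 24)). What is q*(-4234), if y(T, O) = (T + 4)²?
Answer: 1313386800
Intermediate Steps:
y(T, O) = (4 + T)²
q = -310200 (q = (657 - 217)*(-705 + (4 - 4)²) = 440*(-705 + 0²) = 440*(-705 + 0) = 440*(-705) = -310200)
q*(-4234) = -310200*(-4234) = 1313386800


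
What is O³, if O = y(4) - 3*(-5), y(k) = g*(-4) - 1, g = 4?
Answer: -8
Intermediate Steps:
y(k) = -17 (y(k) = 4*(-4) - 1 = -16 - 1 = -17)
O = -2 (O = -17 - 3*(-5) = -17 + 15 = -2)
O³ = (-2)³ = -8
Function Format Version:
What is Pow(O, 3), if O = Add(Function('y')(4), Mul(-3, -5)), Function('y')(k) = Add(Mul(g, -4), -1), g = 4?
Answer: -8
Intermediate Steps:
Function('y')(k) = -17 (Function('y')(k) = Add(Mul(4, -4), -1) = Add(-16, -1) = -17)
O = -2 (O = Add(-17, Mul(-3, -5)) = Add(-17, 15) = -2)
Pow(O, 3) = Pow(-2, 3) = -8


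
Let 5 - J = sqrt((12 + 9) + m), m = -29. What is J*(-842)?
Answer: -4210 + 1684*I*sqrt(2) ≈ -4210.0 + 2381.5*I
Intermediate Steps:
J = 5 - 2*I*sqrt(2) (J = 5 - sqrt((12 + 9) - 29) = 5 - sqrt(21 - 29) = 5 - sqrt(-8) = 5 - 2*I*sqrt(2) ≈ 5.0 - 2.8284*I)
J*(-842) = (5 - 2*I*sqrt(2))*(-842) = -4210 + 1684*I*sqrt(2)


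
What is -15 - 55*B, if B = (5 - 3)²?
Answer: -235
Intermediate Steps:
B = 4 (B = 2² = 4)
-15 - 55*B = -15 - 55*4 = -15 - 220 = -235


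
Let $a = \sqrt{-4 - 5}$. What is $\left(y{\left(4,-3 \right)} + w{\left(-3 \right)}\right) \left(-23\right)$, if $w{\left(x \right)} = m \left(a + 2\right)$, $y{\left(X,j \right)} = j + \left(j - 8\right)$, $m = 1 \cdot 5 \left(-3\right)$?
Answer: $1012 + 1035 i \approx 1012.0 + 1035.0 i$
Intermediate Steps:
$m = -15$ ($m = 5 \left(-3\right) = -15$)
$y{\left(X,j \right)} = -8 + 2 j$ ($y{\left(X,j \right)} = j + \left(-8 + j\right) = -8 + 2 j$)
$a = 3 i$ ($a = \sqrt{-9} = 3 i \approx 3.0 i$)
$w{\left(x \right)} = -30 - 45 i$ ($w{\left(x \right)} = - 15 \left(3 i + 2\right) = - 15 \left(2 + 3 i\right) = -30 - 45 i$)
$\left(y{\left(4,-3 \right)} + w{\left(-3 \right)}\right) \left(-23\right) = \left(\left(-8 + 2 \left(-3\right)\right) - \left(30 + 45 i\right)\right) \left(-23\right) = \left(\left(-8 - 6\right) - \left(30 + 45 i\right)\right) \left(-23\right) = \left(-14 - \left(30 + 45 i\right)\right) \left(-23\right) = \left(-44 - 45 i\right) \left(-23\right) = 1012 + 1035 i$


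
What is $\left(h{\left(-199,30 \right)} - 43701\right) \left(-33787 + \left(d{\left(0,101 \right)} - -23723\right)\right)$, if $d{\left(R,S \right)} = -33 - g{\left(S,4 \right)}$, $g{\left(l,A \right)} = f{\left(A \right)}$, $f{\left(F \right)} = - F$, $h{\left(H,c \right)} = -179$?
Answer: $442880840$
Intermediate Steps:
$g{\left(l,A \right)} = - A$
$d{\left(R,S \right)} = -29$ ($d{\left(R,S \right)} = -33 - \left(-1\right) 4 = -33 - -4 = -33 + 4 = -29$)
$\left(h{\left(-199,30 \right)} - 43701\right) \left(-33787 + \left(d{\left(0,101 \right)} - -23723\right)\right) = \left(-179 - 43701\right) \left(-33787 - -23694\right) = - 43880 \left(-33787 + \left(-29 + 23723\right)\right) = - 43880 \left(-33787 + 23694\right) = \left(-43880\right) \left(-10093\right) = 442880840$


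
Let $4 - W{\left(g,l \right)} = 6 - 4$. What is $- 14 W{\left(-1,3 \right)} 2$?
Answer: $-56$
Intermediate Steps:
$W{\left(g,l \right)} = 2$ ($W{\left(g,l \right)} = 4 - \left(6 - 4\right) = 4 - 2 = 2$)
$- 14 W{\left(-1,3 \right)} 2 = \left(-14\right) 2 \cdot 2 = \left(-28\right) 2 = -56$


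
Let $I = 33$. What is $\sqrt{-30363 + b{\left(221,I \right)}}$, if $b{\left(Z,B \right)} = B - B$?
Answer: $i \sqrt{30363} \approx 174.25 i$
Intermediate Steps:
$b{\left(Z,B \right)} = 0$
$\sqrt{-30363 + b{\left(221,I \right)}} = \sqrt{-30363 + 0} = \sqrt{-30363} = i \sqrt{30363}$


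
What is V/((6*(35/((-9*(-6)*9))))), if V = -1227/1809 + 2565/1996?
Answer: 938997/668660 ≈ 1.4043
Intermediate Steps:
V = 730331/1203588 (V = -1227*1/1809 + 2565*(1/1996) = -409/603 + 2565/1996 = 730331/1203588 ≈ 0.60679)
V/((6*(35/((-9*(-6)*9))))) = 730331/(1203588*((6*(35/((-9*(-6)*9)))))) = 730331/(1203588*((6*(35/((54*9)))))) = 730331/(1203588*((6*(35/486)))) = 730331/(1203588*(35/81)) = (730331/1203588)*(81/35) = 938997/668660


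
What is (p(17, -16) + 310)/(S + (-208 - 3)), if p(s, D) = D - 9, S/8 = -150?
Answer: -285/1411 ≈ -0.20198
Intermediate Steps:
S = -1200 (S = 8*(-150) = -1200)
p(s, D) = -9 + D
(p(17, -16) + 310)/(S + (-208 - 3)) = ((-9 - 16) + 310)/(-1200 + (-208 - 3)) = (-25 + 310)/(-1200 - 211) = 285/(-1411) = 285*(-1/1411) = -285/1411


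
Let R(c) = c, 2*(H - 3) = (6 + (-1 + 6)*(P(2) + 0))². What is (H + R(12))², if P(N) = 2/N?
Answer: 22801/4 ≈ 5700.3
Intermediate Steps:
H = 127/2 (H = 3 + (6 + (-1 + 6)*(2/2 + 0))²/2 = 3 + (6 + 5*(2*(½) + 0))²/2 = 3 + (6 + 5*(1 + 0))²/2 = 3 + (6 + 5*1)²/2 = 3 + (6 + 5)²/2 = 3 + (½)*11² = 3 + (½)*121 = 3 + 121/2 = 127/2 ≈ 63.500)
(H + R(12))² = (127/2 + 12)² = (151/2)² = 22801/4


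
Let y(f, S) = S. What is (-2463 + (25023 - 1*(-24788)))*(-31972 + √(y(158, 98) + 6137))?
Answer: -1513810256 + 47348*√6235 ≈ -1.5101e+9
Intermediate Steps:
(-2463 + (25023 - 1*(-24788)))*(-31972 + √(y(158, 98) + 6137)) = (-2463 + (25023 - 1*(-24788)))*(-31972 + √(98 + 6137)) = (-2463 + (25023 + 24788))*(-31972 + √6235) = (-2463 + 49811)*(-31972 + √6235) = 47348*(-31972 + √6235) = -1513810256 + 47348*√6235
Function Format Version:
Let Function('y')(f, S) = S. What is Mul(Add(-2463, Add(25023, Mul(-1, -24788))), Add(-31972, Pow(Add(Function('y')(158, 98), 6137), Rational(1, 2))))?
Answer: Add(-1513810256, Mul(47348, Pow(6235, Rational(1, 2)))) ≈ -1.5101e+9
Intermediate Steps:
Mul(Add(-2463, Add(25023, Mul(-1, -24788))), Add(-31972, Pow(Add(Function('y')(158, 98), 6137), Rational(1, 2)))) = Mul(Add(-2463, Add(25023, Mul(-1, -24788))), Add(-31972, Pow(Add(98, 6137), Rational(1, 2)))) = Mul(Add(-2463, Add(25023, 24788)), Add(-31972, Pow(6235, Rational(1, 2)))) = Mul(Add(-2463, 49811), Add(-31972, Pow(6235, Rational(1, 2)))) = Mul(47348, Add(-31972, Pow(6235, Rational(1, 2)))) = Add(-1513810256, Mul(47348, Pow(6235, Rational(1, 2))))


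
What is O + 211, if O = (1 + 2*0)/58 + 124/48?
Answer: 74333/348 ≈ 213.60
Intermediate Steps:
O = 905/348 (O = (1 + 0)*(1/58) + 124*(1/48) = 1*(1/58) + 31/12 = 1/58 + 31/12 = 905/348 ≈ 2.6006)
O + 211 = 905/348 + 211 = 74333/348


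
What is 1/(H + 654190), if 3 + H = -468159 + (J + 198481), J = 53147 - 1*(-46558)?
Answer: 1/484214 ≈ 2.0652e-6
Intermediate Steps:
J = 99705 (J = 53147 + 46558 = 99705)
H = -169976 (H = -3 + (-468159 + (99705 + 198481)) = -3 + (-468159 + 298186) = -3 - 169973 = -169976)
1/(H + 654190) = 1/(-169976 + 654190) = 1/484214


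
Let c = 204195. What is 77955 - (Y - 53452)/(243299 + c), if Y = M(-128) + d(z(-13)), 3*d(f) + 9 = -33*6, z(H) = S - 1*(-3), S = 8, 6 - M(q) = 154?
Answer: 34884448439/447494 ≈ 77955.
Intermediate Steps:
M(q) = -148 (M(q) = 6 - 1*154 = 6 - 154 = -148)
z(H) = 11 (z(H) = 8 - 1*(-3) = 8 + 3 = 11)
d(f) = -69 (d(f) = -3 + (-33*6)/3 = -3 + (⅓)*(-198) = -3 - 66 = -69)
Y = -217 (Y = -148 - 69 = -217)
77955 - (Y - 53452)/(243299 + c) = 77955 - (-217 - 53452)/(243299 + 204195) = 77955 - (-53669)/447494 = 77955 - 1*(-53669/447494) = 77955 + 53669/447494 = 34884448439/447494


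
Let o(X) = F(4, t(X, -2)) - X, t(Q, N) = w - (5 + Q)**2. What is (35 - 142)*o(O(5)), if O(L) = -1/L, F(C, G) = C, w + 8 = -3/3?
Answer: -2247/5 ≈ -449.40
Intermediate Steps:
w = -9 (w = -8 - 3/3 = -8 - 3*1/3 = -8 - 1 = -9)
t(Q, N) = -9 - (5 + Q)**2
o(X) = 4 - X
(35 - 142)*o(O(5)) = (35 - 142)*(4 - (-1)/5) = -107*(4 - (-1)/5) = -107*(4 - 1*(-1/5)) = -107*(4 + 1/5) = -107*21/5 = -2247/5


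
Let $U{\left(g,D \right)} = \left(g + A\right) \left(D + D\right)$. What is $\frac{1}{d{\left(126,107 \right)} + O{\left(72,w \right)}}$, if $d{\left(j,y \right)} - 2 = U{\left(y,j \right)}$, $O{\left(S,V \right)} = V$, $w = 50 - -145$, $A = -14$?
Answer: $\frac{1}{23633} \approx 4.2314 \cdot 10^{-5}$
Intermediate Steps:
$w = 195$ ($w = 50 + 145 = 195$)
$U{\left(g,D \right)} = 2 D \left(-14 + g\right)$ ($U{\left(g,D \right)} = \left(g - 14\right) \left(D + D\right) = \left(-14 + g\right) 2 D = 2 D \left(-14 + g\right)$)
$d{\left(j,y \right)} = 2 + 2 j \left(-14 + y\right)$
$\frac{1}{d{\left(126,107 \right)} + O{\left(72,w \right)}} = \frac{1}{\left(2 + 2 \cdot 126 \left(-14 + 107\right)\right) + 195} = \frac{1}{\left(2 + 2 \cdot 126 \cdot 93\right) + 195} = \frac{1}{\left(2 + 23436\right) + 195} = \frac{1}{23438 + 195} = \frac{1}{23633}$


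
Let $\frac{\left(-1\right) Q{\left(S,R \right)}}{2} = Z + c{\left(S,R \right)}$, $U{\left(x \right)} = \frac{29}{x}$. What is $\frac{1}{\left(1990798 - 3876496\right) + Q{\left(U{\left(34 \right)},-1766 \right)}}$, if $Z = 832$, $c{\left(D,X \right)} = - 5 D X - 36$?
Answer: $- \frac{17}{32340000} \approx -5.2567 \cdot 10^{-7}$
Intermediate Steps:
$c{\left(D,X \right)} = -36 - 5 D X$ ($c{\left(D,X \right)} = - 5 D X - 36 = -36 - 5 D X$)
$Q{\left(S,R \right)} = -1592 + 10 R S$ ($Q{\left(S,R \right)} = - 2 \left(832 - \left(36 + 5 S R\right)\right) = - 2 \left(832 - \left(36 + 5 R S\right)\right) = - 2 \left(796 - 5 R S\right) = -1592 + 10 R S$)
$\frac{1}{\left(1990798 - 3876496\right) + Q{\left(U{\left(34 \right)},-1766 \right)}} = \frac{1}{\left(1990798 - 3876496\right) + \left(-1592 + 10 \left(-1766\right) \frac{29}{34}\right)} = \frac{1}{\left(1990798 - 3876496\right) + \left(-1592 + 10 \left(-1766\right) 29 \cdot \frac{1}{34}\right)} = \frac{1}{-1885698 + \left(-1592 + 10 \left(-1766\right) \frac{29}{34}\right)} = \frac{1}{-1885698 - \frac{283134}{17}} = \frac{1}{- \frac{32340000}{17}} = - \frac{17}{32340000}$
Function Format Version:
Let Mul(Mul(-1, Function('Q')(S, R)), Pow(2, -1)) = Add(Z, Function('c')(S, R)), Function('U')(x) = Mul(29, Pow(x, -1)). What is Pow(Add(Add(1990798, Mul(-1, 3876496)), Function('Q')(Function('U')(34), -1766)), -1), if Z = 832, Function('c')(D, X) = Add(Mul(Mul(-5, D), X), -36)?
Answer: Rational(-17, 32340000) ≈ -5.2567e-7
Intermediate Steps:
Function('c')(D, X) = Add(-36, Mul(-5, D, X)) (Function('c')(D, X) = Add(Mul(-5, D, X), -36) = Add(-36, Mul(-5, D, X)))
Function('Q')(S, R) = Add(-1592, Mul(10, R, S)) (Function('Q')(S, R) = Mul(-2, Add(832, Add(-36, Mul(-5, S, R)))) = Mul(-2, Add(832, Add(-36, Mul(-5, R, S)))) = Mul(-2, Add(796, Mul(-5, R, S))) = Add(-1592, Mul(10, R, S)))
Pow(Add(Add(1990798, Mul(-1, 3876496)), Function('Q')(Function('U')(34), -1766)), -1) = Pow(Add(Add(1990798, Mul(-1, 3876496)), Add(-1592, Mul(10, -1766, Mul(29, Pow(34, -1))))), -1) = Pow(Add(Add(1990798, -3876496), Add(-1592, Mul(10, -1766, Mul(29, Rational(1, 34))))), -1) = Pow(Add(-1885698, Add(-1592, Mul(10, -1766, Rational(29, 34)))), -1) = Pow(Add(-1885698, Add(-1592, Rational(-256070, 17))), -1) = Pow(Add(-1885698, Rational(-283134, 17)), -1) = Pow(Rational(-32340000, 17), -1) = Rational(-17, 32340000)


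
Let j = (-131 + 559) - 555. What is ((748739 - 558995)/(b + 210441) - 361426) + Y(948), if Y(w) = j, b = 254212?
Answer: -167996496365/464653 ≈ -3.6155e+5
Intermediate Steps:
j = -127 (j = 428 - 555 = -127)
Y(w) = -127
((748739 - 558995)/(b + 210441) - 361426) + Y(948) = ((748739 - 558995)/(254212 + 210441) - 361426) - 127 = (189744/464653 - 361426) - 127 = -167937485434/464653 - 127 = -167996496365/464653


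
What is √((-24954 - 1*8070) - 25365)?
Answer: I*√58389 ≈ 241.64*I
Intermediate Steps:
√((-24954 - 1*8070) - 25365) = √((-24954 - 8070) - 25365) = √(-33024 - 25365) = √(-58389) = I*√58389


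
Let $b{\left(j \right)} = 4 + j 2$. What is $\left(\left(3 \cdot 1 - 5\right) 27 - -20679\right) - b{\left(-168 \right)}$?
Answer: $20957$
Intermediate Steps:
$b{\left(j \right)} = 4 + 2 j$
$\left(\left(3 \cdot 1 - 5\right) 27 - -20679\right) - b{\left(-168 \right)} = \left(\left(3 \cdot 1 - 5\right) 27 - -20679\right) - \left(4 + 2 \left(-168\right)\right) = \left(\left(3 - 5\right) 27 + 20679\right) - \left(4 - 336\right) = \left(\left(-2\right) 27 + 20679\right) - -332 = \left(-54 + 20679\right) + 332 = 20625 + 332 = 20957$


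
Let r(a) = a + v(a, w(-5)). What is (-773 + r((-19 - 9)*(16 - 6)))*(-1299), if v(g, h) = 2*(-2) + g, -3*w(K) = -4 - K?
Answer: 1736763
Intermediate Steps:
w(K) = 4/3 + K/3 (w(K) = -(-4 - K)/3 = 4/3 + K/3)
v(g, h) = -4 + g
r(a) = -4 + 2*a (r(a) = a + (-4 + a) = -4 + 2*a)
(-773 + r((-19 - 9)*(16 - 6)))*(-1299) = (-773 + (-4 + 2*((-19 - 9)*(16 - 6))))*(-1299) = (-773 + (-4 + 2*(-28*10)))*(-1299) = (-773 + (-4 + 2*(-280)))*(-1299) = (-773 + (-4 - 560))*(-1299) = (-773 - 564)*(-1299) = -1337*(-1299) = 1736763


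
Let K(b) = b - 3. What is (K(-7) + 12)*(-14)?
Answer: -28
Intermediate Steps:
K(b) = -3 + b
(K(-7) + 12)*(-14) = ((-3 - 7) + 12)*(-14) = (-10 + 12)*(-14) = 2*(-14) = -28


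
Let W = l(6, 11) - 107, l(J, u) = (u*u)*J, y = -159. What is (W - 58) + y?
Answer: 402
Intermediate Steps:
l(J, u) = J*u**2 (l(J, u) = u**2*J = J*u**2)
W = 619 (W = 6*11**2 - 107 = 6*121 - 107 = 726 - 107 = 619)
(W - 58) + y = (619 - 58) - 159 = 561 - 159 = 402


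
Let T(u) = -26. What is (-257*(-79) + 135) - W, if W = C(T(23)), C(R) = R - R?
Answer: 20438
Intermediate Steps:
C(R) = 0
W = 0
(-257*(-79) + 135) - W = (-257*(-79) + 135) - 1*0 = (20303 + 135) + 0 = 20438 + 0 = 20438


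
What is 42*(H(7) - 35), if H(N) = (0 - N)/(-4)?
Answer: -2793/2 ≈ -1396.5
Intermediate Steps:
H(N) = N/4 (H(N) = -N*(-1/4) = N/4)
42*(H(7) - 35) = 42*((1/4)*7 - 35) = 42*(7/4 - 35) = 42*(-133/4) = -2793/2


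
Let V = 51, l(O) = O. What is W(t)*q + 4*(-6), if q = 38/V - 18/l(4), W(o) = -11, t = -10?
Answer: 1765/102 ≈ 17.304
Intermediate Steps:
q = -383/102 (q = 38/51 - 18/4 = 38*(1/51) - 18*1/4 = 38/51 - 9/2 = -383/102 ≈ -3.7549)
W(t)*q + 4*(-6) = -11*(-383/102) + 4*(-6) = 4213/102 - 24 = 1765/102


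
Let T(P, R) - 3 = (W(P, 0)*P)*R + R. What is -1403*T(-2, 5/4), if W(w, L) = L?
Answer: -23851/4 ≈ -5962.8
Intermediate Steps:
T(P, R) = 3 + R (T(P, R) = 3 + ((0*P)*R + R) = 3 + (0*R + R) = 3 + (0 + R) = 3 + R)
-1403*T(-2, 5/4) = -1403*(3 + 5/4) = -1403*17/4 = -23851/4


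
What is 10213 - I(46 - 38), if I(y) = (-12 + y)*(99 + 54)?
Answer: 10825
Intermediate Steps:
I(y) = -1836 + 153*y (I(y) = (-12 + y)*153 = -1836 + 153*y)
10213 - I(46 - 38) = 10213 - (-1836 + 153*(46 - 38)) = 10213 - (-1836 + 153*8) = 10213 - (-1836 + 1224) = 10213 - 1*(-612) = 10213 + 612 = 10825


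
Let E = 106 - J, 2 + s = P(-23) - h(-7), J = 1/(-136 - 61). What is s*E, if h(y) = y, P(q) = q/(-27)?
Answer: 1099838/1773 ≈ 620.33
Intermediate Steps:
P(q) = -q/27 (P(q) = q*(-1/27) = -q/27)
J = -1/197 (J = 1/(-197) = -1/197 ≈ -0.0050761)
s = 158/27 (s = -2 + (-1/27*(-23) - 1*(-7)) = -2 + (23/27 + 7) = -2 + 212/27 = 158/27 ≈ 5.8519)
E = 20883/197 (E = 106 - 1*(-1/197) = 106 + 1/197 = 20883/197 ≈ 106.01)
s*E = (158/27)*(20883/197) = 1099838/1773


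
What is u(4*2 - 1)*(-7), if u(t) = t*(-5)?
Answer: 245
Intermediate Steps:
u(t) = -5*t
u(4*2 - 1)*(-7) = -5*(4*2 - 1)*(-7) = -5*(8 - 1)*(-7) = -5*7*(-7) = -35*(-7) = 245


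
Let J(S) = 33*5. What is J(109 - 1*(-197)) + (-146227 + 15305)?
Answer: -130757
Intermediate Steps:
J(S) = 165
J(109 - 1*(-197)) + (-146227 + 15305) = 165 + (-146227 + 15305) = 165 - 130922 = -130757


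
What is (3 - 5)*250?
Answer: -500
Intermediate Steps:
(3 - 5)*250 = -2*250 = -500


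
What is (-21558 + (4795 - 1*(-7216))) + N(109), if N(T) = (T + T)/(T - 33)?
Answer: -362677/38 ≈ -9544.1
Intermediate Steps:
N(T) = 2*T/(-33 + T) (N(T) = (2*T)/(-33 + T) = 2*T/(-33 + T))
(-21558 + (4795 - 1*(-7216))) + N(109) = (-21558 + (4795 - 1*(-7216))) + 2*109/(-33 + 109) = (-21558 + (4795 + 7216)) + 2*109/76 = (-21558 + 12011) + 2*109*(1/76) = -9547 + 109/38 = -362677/38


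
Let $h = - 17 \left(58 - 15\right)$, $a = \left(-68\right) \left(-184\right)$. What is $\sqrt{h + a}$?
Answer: $3 \sqrt{1309} \approx 108.54$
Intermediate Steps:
$a = 12512$
$h = -731$ ($h = \left(-17\right) 43 = -731$)
$\sqrt{h + a} = \sqrt{-731 + 12512} = \sqrt{11781} = 3 \sqrt{1309}$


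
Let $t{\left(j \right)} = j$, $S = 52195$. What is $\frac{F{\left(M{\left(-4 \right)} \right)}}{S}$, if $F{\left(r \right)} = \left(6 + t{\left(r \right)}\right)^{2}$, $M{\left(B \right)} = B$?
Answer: $\frac{4}{52195} \approx 7.6636 \cdot 10^{-5}$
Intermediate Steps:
$F{\left(r \right)} = \left(6 + r\right)^{2}$
$\frac{F{\left(M{\left(-4 \right)} \right)}}{S} = \frac{\left(6 - 4\right)^{2}}{52195} = 2^{2} \cdot \frac{1}{52195} = 4 \cdot \frac{1}{52195} = \frac{4}{52195}$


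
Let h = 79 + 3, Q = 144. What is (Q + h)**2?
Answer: 51076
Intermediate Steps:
h = 82
(Q + h)**2 = (144 + 82)**2 = 226**2 = 51076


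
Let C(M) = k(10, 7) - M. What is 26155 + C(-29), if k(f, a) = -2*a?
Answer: 26170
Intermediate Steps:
C(M) = -14 - M (C(M) = -2*7 - M = -14 - M)
26155 + C(-29) = 26155 + (-14 - 1*(-29)) = 26155 + (-14 + 29) = 26155 + 15 = 26170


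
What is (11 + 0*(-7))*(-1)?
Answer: -11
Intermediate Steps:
(11 + 0*(-7))*(-1) = (11 + 0)*(-1) = 11*(-1) = -11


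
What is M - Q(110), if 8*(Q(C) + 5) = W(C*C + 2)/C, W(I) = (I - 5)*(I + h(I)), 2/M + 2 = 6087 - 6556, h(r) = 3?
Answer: -13793686099/82896 ≈ -1.6640e+5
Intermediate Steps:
M = -2/471 (M = 2/(-2 + (6087 - 6556)) = 2/(-2 - 469) = 2/(-471) = 2*(-1/471) = -2/471 ≈ -0.0042463)
W(I) = (-5 + I)*(3 + I) (W(I) = (I - 5)*(I + 3) = (-5 + I)*(3 + I))
Q(C) = -5 + (-19 + (2 + C²)² - 2*C²)/(8*C) (Q(C) = -5 + ((-15 + (C*C + 2)² - 2*(C*C + 2))/C)/8 = -5 + ((-15 + (C² + 2)² - 2*(C² + 2))/C)/8 = -5 + ((-15 + (2 + C²)² - 2*(2 + C²))/C)/8 = -5 + ((-15 + (2 + C²)² + (-4 - 2*C²))/C)/8 = -5 + ((-19 + (2 + C²)² - 2*C²)/C)/8 = -5 + (-19 + (2 + C²)² - 2*C²)/(8*C))
M - Q(110) = -2/471 - (-5 - 15/8/110 + (¼)*110 + (⅛)*110³) = -2/471 - (-5 - 15/8*1/110 + 55/2 + (⅛)*1331000) = -2/471 - (-5 - 3/176 + 55/2 + 166375) = -2/471 - 1*29285957/176 = -2/471 - 29285957/176 = -13793686099/82896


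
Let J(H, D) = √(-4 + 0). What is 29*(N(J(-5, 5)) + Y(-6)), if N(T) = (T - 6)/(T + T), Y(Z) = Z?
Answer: -319/2 + 87*I/2 ≈ -159.5 + 43.5*I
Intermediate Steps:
J(H, D) = 2*I (J(H, D) = √(-4) = 2*I)
N(T) = (-6 + T)/(2*T) (N(T) = (-6 + T)/((2*T)) = (-6 + T)*(1/(2*T)) = (-6 + T)/(2*T))
29*(N(J(-5, 5)) + Y(-6)) = 29*((-6 + 2*I)/(2*((2*I))) - 6) = 29*((-I/2)*(-6 + 2*I)/2 - 6) = 29*(-I*(-6 + 2*I)/4 - 6) = 29*(-6 - I*(-6 + 2*I)/4) = -174 - 29*I*(-6 + 2*I)/4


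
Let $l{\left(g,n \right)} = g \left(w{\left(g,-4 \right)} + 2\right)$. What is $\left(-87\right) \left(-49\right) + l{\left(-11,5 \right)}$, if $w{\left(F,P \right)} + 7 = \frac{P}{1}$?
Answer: $4362$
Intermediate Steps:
$w{\left(F,P \right)} = -7 + P$ ($w{\left(F,P \right)} = -7 + \frac{P}{1} = -7 + P 1 = -7 + P$)
$l{\left(g,n \right)} = - 9 g$ ($l{\left(g,n \right)} = g \left(\left(-7 - 4\right) + 2\right) = g \left(-11 + 2\right) = g \left(-9\right) = - 9 g$)
$\left(-87\right) \left(-49\right) + l{\left(-11,5 \right)} = \left(-87\right) \left(-49\right) - -99 = 4263 + 99 = 4362$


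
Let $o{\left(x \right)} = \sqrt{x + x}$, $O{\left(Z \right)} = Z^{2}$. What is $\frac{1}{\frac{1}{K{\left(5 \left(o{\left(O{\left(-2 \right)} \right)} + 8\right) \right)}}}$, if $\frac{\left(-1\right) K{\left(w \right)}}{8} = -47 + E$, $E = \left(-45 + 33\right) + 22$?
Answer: $296$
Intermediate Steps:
$o{\left(x \right)} = \sqrt{2} \sqrt{x}$ ($o{\left(x \right)} = \sqrt{2 x} = \sqrt{2} \sqrt{x}$)
$E = 10$ ($E = -12 + 22 = 10$)
$K{\left(w \right)} = 296$ ($K{\left(w \right)} = - 8 \left(-47 + 10\right) = \left(-8\right) \left(-37\right) = 296$)
$\frac{1}{\frac{1}{K{\left(5 \left(o{\left(O{\left(-2 \right)} \right)} + 8\right) \right)}}} = \frac{1}{\frac{1}{296}} = 296$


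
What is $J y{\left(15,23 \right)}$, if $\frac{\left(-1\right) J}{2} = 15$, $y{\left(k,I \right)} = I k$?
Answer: $-10350$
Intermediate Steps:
$J = -30$ ($J = \left(-2\right) 15 = -30$)
$J y{\left(15,23 \right)} = - 30 \cdot 23 \cdot 15 = \left(-30\right) 345 = -10350$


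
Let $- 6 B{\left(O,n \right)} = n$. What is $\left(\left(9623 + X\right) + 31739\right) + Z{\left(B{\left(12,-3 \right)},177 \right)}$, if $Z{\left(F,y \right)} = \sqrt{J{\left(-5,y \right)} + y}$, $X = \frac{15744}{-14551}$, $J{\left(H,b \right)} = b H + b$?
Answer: $\frac{601842718}{14551} + 3 i \sqrt{59} \approx 41361.0 + 23.043 i$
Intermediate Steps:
$B{\left(O,n \right)} = - \frac{n}{6}$
$J{\left(H,b \right)} = b + H b$ ($J{\left(H,b \right)} = H b + b = b + H b$)
$X = - \frac{15744}{14551}$ ($X = 15744 \left(- \frac{1}{14551}\right) = - \frac{15744}{14551} \approx -1.082$)
$Z{\left(F,y \right)} = \sqrt{3} \sqrt{- y}$ ($Z{\left(F,y \right)} = \sqrt{y \left(1 - 5\right) + y} = \sqrt{y \left(-4\right) + y} = \sqrt{- 4 y + y} = \sqrt{- 3 y} = \sqrt{3} \sqrt{- y}$)
$\left(\left(9623 + X\right) + 31739\right) + Z{\left(B{\left(12,-3 \right)},177 \right)} = \left(\left(9623 - \frac{15744}{14551}\right) + 31739\right) + \sqrt{3} \sqrt{\left(-1\right) 177} = \left(\frac{140008529}{14551} + 31739\right) + \sqrt{3} \sqrt{-177} = \frac{601842718}{14551} + \sqrt{3} i \sqrt{177} = \frac{601842718}{14551} + 3 i \sqrt{59}$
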